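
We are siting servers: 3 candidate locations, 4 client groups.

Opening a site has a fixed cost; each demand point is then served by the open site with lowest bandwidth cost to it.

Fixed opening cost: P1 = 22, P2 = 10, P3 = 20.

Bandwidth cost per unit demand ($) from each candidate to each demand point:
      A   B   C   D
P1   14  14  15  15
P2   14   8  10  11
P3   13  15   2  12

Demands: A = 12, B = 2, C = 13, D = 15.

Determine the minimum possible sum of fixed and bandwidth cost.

393

Open {P2, P3}: assign each demand point to its cheapest open site.
  A→P3 12×13=156, B→P2 2×8=16, C→P3 13×2=26, D→P2 15×11=165
  bandwidth cost 363, fixed 30 → total 393.
Compare {P3}: bandwidth cost 392 + fixed 20 = 412.
Compare {P1, P2, P3}: bandwidth cost 363 + fixed 52 = 415.
Compare {P1, P3}: bandwidth cost 390 + fixed 42 = 432.
All other subsets cost ≥ 412. Minimum total cost: 393.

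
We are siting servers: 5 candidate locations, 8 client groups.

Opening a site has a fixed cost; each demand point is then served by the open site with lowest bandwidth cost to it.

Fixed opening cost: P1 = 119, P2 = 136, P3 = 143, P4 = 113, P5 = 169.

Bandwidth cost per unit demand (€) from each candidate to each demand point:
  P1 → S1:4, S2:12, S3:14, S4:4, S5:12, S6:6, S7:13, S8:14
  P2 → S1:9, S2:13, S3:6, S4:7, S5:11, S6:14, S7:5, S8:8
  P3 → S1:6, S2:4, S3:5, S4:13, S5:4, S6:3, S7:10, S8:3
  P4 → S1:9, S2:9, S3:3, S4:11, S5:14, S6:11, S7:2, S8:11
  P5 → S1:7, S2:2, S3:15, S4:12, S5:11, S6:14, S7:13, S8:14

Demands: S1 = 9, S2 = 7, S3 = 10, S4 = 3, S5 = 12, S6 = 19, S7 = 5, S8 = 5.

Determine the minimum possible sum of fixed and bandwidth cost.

Open {P3}: assign each demand point to its cheapest open site.
  S1→P3 9×6=54, S2→P3 7×4=28, S3→P3 10×5=50, S4→P3 3×13=39, S5→P3 12×4=48, S6→P3 19×3=57, S7→P3 5×10=50, S8→P3 5×3=15
  bandwidth cost 341, fixed 143 → total 484.
Compare {P3, P4}: bandwidth cost 275 + fixed 256 = 531.
Compare {P1, P3}: bandwidth cost 296 + fixed 262 = 558.
Compare {P2, P3}: bandwidth cost 298 + fixed 279 = 577.
All other subsets cost ≥ 531. Minimum total cost: 484.

484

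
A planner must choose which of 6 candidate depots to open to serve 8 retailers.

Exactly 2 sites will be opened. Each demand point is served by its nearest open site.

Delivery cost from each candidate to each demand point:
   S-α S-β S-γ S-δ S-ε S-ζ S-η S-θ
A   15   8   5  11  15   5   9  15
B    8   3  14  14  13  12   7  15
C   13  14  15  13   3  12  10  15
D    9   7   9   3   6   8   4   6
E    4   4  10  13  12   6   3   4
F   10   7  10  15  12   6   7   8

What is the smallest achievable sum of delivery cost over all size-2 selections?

39

Open {D, E}.
  S-α→E 4, S-β→E 4, S-γ→D 9, S-δ→D 3, S-ε→D 6, S-ζ→E 6, S-η→E 3, S-θ→E 4  ⇒ total 39.
Compare {A, D}: total 45.
Compare {B, D}: total 47.
No size-2 selection does better; minimum is 39.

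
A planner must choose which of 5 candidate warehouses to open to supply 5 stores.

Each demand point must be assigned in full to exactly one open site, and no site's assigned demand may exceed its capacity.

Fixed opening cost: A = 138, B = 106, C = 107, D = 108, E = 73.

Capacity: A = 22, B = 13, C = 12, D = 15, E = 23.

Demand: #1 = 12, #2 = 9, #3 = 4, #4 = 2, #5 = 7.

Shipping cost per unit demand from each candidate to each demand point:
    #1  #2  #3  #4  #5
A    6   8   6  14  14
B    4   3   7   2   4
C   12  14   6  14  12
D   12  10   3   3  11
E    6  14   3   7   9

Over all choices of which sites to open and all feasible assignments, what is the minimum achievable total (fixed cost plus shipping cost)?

357

Open {B, E}; cheapest assignment that respects the capacities:
  B (cap 13, load 11): #2, #4 — cost 9×3 + 2×2 = 31
  E (cap 23, load 23): #1, #3, #5 — cost 12×6 + 4×3 + 7×9 = 147
  Shipping 178, fixed 179 → total 357.
  Any other capacity-feasible assignment to {B, E} ships for at least 178.
Compare {D, E}: its best feasible assignment gives total 424.
Compare {A, E}: its best feasible assignment gives total 444.
Every other set of open sites that can feasibly serve all demand totals ≥ 424 even under its best assignment. Minimum: 357.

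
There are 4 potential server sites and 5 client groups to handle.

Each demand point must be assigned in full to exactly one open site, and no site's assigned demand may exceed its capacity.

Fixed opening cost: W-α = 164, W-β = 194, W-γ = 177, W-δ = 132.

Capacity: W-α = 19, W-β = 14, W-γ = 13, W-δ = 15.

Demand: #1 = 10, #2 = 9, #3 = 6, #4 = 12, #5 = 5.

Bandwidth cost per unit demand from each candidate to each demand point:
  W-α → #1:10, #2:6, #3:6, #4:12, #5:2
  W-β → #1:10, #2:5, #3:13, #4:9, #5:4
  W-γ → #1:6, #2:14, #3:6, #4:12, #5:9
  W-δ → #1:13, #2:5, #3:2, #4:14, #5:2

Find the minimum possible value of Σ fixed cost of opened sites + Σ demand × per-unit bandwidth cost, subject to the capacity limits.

744

Open {W-α, W-γ, W-δ}; cheapest assignment that respects the capacities:
  W-α (cap 19, load 17): #4, #5 — cost 12×12 + 5×2 = 154
  W-γ (cap 13, load 10): #1 — cost 10×6 = 60
  W-δ (cap 15, load 15): #2, #3 — cost 9×5 + 6×2 = 57
  Shipping 271, fixed 473 → total 744.
  Any other capacity-feasible assignment to {W-α, W-γ, W-δ} ships for at least 271.
Compare {W-α, W-β, W-δ}: its best feasible assignment gives total 765.
Compare {W-α, W-β, W-γ}: its best feasible assignment gives total 840.
Every other set of open sites that can feasibly serve all demand totals ≥ 765 even under its best assignment. Minimum: 744.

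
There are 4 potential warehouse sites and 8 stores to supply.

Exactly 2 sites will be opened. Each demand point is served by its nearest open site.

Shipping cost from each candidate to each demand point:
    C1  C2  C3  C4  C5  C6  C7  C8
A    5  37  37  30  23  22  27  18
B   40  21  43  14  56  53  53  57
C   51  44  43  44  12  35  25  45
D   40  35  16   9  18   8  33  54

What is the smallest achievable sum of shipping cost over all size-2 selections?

Open {A, D}.
  C1→A 5, C2→D 35, C3→D 16, C4→D 9, C5→D 18, C6→D 8, C7→A 27, C8→A 18  ⇒ total 136.
Compare {A, B}: total 167.
Compare {A, C}: total 186.
No size-2 selection does better; minimum is 136.

136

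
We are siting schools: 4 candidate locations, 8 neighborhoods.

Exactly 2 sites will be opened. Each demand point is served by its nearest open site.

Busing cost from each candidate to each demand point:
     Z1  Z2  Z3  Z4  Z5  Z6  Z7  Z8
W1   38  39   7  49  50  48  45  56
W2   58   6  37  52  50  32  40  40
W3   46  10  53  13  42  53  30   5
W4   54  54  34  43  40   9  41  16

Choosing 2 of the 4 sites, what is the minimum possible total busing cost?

Open {W3, W4}.
  Z1→W3 46, Z2→W3 10, Z3→W4 34, Z4→W3 13, Z5→W4 40, Z6→W4 9, Z7→W3 30, Z8→W3 5  ⇒ total 187.
Compare {W1, W3}: total 193.
Compare {W2, W3}: total 211.
No size-2 selection does better; minimum is 187.

187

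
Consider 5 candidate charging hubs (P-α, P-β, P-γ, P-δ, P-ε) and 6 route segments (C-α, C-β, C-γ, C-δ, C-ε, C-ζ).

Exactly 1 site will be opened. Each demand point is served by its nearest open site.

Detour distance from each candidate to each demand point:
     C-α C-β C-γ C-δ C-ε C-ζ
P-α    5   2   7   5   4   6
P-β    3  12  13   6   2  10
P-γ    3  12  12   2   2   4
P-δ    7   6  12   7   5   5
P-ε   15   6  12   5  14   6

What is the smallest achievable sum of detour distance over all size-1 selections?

Open {P-α}.
  C-α→P-α 5, C-β→P-α 2, C-γ→P-α 7, C-δ→P-α 5, C-ε→P-α 4, C-ζ→P-α 6  ⇒ total 29.
Compare {P-γ}: total 35.
Compare {P-δ}: total 42.
No size-1 selection does better; minimum is 29.

29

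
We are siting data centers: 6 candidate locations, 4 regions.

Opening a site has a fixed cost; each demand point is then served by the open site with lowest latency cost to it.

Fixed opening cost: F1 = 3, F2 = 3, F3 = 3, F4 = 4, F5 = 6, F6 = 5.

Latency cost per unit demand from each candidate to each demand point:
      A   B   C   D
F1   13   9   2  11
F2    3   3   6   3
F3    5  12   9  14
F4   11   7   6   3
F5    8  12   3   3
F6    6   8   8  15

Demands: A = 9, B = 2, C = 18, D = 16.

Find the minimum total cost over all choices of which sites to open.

123

Open {F1, F2}: assign each demand point to its cheapest open site.
  A→F2 9×3=27, B→F2 2×3=6, C→F1 18×2=36, D→F2 16×3=48
  latency cost 117, fixed 6 → total 123.
Compare {F1, F2, F3}: latency cost 117 + fixed 9 = 126.
Compare {F1, F2, F4}: latency cost 117 + fixed 10 = 127.
Compare {F1, F2, F6}: latency cost 117 + fixed 11 = 128.
All other subsets cost ≥ 126. Minimum total cost: 123.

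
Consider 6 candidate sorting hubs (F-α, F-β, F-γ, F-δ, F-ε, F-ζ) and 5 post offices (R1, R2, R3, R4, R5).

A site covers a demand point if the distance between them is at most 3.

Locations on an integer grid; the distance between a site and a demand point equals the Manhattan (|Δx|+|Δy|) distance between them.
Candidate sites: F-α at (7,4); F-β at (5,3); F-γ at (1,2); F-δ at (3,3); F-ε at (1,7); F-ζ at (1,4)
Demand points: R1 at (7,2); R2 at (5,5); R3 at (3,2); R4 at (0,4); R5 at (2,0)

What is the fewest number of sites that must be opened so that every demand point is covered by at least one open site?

Coverage sets (demand points within 3 of each site):
  F-α: {R1, R2}
  F-β: {R1, R2, R3}
  F-γ: {R3, R4, R5}
  F-δ: {R3}
  F-ε: {}
  F-ζ: {R4}
No single site covers all 5 demand points.
But {F-α, F-γ} covers everything, so the minimum is 2.

2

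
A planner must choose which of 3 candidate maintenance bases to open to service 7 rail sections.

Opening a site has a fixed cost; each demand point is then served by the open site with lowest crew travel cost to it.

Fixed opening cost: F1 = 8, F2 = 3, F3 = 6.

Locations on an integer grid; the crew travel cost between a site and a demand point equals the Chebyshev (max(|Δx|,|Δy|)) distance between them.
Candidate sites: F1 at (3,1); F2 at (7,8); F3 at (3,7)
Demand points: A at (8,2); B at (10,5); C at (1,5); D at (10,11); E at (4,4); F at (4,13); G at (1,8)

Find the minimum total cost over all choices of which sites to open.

Open {F2, F3}: assign each demand point to its cheapest open site.
  A→F3 5, B→F2 3, C→F3 2, D→F2 3, E→F3 3, F→F2 5, G→F3 2
  crew travel cost 23, fixed 9 → total 32.
Compare {F2}: crew travel cost 33 + fixed 3 = 36.
Compare {F3}: crew travel cost 32 + fixed 6 = 38.
Compare {F1, F2}: crew travel cost 29 + fixed 11 = 40.
All other subsets cost ≥ 36. Minimum total cost: 32.

32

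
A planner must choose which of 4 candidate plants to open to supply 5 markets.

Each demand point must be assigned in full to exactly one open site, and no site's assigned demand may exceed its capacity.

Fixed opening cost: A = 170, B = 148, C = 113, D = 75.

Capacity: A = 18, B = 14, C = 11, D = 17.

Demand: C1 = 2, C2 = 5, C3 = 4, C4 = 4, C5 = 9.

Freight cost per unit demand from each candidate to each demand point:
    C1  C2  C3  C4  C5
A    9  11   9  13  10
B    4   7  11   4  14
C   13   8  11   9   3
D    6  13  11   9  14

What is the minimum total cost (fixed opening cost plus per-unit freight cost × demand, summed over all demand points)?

372

Open {C, D}; cheapest assignment that respects the capacities:
  C (cap 11, load 9): C5 — cost 9×3 = 27
  D (cap 17, load 15): C1, C2, C3, C4 — cost 2×6 + 5×13 + 4×11 + 4×9 = 157
  Shipping 184, fixed 188 → total 372.
  Any other capacity-feasible assignment to {C, D} ships for at least 184.
Compare {B, C}: its best feasible assignment gives total 409.
Compare {B, D}: its best feasible assignment gives total 452.
Every other set of open sites that can feasibly serve all demand totals ≥ 409 even under its best assignment. Minimum: 372.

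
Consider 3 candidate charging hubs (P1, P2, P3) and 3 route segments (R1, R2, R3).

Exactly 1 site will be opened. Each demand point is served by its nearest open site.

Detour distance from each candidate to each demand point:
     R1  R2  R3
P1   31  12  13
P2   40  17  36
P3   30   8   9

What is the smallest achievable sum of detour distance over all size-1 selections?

47

Open {P3}.
  R1→P3 30, R2→P3 8, R3→P3 9  ⇒ total 47.
Compare {P1}: total 56.
Compare {P2}: total 93.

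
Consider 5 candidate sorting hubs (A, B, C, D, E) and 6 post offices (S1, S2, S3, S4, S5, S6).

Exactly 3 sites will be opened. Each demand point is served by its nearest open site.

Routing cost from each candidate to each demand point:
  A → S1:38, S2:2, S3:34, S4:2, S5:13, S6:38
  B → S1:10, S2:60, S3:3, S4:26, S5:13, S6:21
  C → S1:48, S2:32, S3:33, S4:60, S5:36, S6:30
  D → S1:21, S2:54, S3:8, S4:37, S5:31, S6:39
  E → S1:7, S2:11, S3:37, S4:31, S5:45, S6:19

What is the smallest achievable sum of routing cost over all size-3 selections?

Open {A, B, E}.
  S1→E 7, S2→A 2, S3→B 3, S4→A 2, S5→A 13, S6→E 19  ⇒ total 46.
Compare {A, B, C}: total 51.
Compare {A, B, D}: total 51.
No size-3 selection does better; minimum is 46.

46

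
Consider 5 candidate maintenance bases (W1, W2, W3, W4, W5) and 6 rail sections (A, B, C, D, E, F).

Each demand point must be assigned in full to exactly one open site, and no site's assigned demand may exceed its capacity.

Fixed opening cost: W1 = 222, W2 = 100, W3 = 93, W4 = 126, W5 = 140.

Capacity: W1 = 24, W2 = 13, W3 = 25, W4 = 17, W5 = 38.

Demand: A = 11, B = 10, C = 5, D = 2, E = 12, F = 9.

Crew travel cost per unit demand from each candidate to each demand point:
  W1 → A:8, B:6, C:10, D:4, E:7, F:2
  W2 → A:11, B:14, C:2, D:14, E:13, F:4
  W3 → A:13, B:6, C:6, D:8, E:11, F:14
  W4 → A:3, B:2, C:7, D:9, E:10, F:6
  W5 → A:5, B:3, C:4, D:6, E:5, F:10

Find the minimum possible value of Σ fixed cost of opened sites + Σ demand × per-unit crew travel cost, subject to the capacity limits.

Open {W2, W5}; cheapest assignment that respects the capacities:
  W2 (cap 13, load 11): D, F — cost 2×14 + 9×4 = 64
  W5 (cap 38, load 38): A, B, C, E — cost 11×5 + 10×3 + 5×4 + 12×5 = 165
  Shipping 229, fixed 240 → total 469.
  Any other capacity-feasible assignment to {W2, W5} ships for at least 229.
Compare {W4, W5}: its best feasible assignment gives total 503.
Compare {W3, W5}: its best feasible assignment gives total 534.
Every other set of open sites that can feasibly serve all demand totals ≥ 503 even under its best assignment. Minimum: 469.

469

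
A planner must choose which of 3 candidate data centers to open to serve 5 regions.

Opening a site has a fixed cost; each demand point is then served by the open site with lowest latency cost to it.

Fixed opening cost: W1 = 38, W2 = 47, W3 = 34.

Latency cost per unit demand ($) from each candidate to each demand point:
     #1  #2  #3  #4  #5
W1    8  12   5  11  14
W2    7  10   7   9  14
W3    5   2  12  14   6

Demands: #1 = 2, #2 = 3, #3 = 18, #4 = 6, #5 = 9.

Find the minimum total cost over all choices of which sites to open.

Open {W1, W3}: assign each demand point to its cheapest open site.
  #1→W3 2×5=10, #2→W3 3×2=6, #3→W1 18×5=90, #4→W1 6×11=66, #5→W3 9×6=54
  latency cost 226, fixed 72 → total 298.
Compare {W2, W3}: latency cost 250 + fixed 81 = 331.
Compare {W1, W2, W3}: latency cost 214 + fixed 119 = 333.
Compare {W1}: latency cost 334 + fixed 38 = 372.
All other subsets cost ≥ 331. Minimum total cost: 298.

298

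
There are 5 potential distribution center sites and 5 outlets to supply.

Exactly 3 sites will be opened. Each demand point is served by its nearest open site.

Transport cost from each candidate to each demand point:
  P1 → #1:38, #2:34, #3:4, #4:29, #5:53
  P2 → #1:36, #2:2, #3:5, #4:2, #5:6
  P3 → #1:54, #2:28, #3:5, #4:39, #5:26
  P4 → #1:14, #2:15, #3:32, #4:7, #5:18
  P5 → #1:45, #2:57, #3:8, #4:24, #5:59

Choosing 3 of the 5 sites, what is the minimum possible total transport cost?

Open {P1, P2, P4}.
  #1→P4 14, #2→P2 2, #3→P1 4, #4→P2 2, #5→P2 6  ⇒ total 28.
Compare {P2, P3, P4}: total 29.
Compare {P2, P4, P5}: total 29.
No size-3 selection does better; minimum is 28.

28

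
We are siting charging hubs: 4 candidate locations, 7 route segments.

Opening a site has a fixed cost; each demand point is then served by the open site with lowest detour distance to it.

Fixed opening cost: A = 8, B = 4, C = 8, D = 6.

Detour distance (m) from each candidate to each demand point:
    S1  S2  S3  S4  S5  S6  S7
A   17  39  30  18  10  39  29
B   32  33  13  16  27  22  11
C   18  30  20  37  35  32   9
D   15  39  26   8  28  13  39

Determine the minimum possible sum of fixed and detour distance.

Open {A, B, D}: assign each demand point to its cheapest open site.
  S1→D 15, S2→B 33, S3→B 13, S4→D 8, S5→A 10, S6→D 13, S7→B 11
  detour distance 103, fixed 18 → total 121.
Compare {A, B, C, D}: detour distance 98 + fixed 26 = 124.
Compare {A, C, D}: detour distance 105 + fixed 22 = 127.
Compare {B, D}: detour distance 120 + fixed 10 = 130.
All other subsets cost ≥ 124. Minimum total cost: 121.

121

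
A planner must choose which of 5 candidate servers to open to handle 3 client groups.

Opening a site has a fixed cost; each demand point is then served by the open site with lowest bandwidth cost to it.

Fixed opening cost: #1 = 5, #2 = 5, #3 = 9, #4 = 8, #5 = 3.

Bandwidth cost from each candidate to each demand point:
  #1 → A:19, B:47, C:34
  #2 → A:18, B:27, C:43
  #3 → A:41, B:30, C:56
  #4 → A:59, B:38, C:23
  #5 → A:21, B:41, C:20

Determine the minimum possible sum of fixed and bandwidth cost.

Open {#2, #5}: assign each demand point to its cheapest open site.
  A→#2 18, B→#2 27, C→#5 20
  bandwidth cost 65, fixed 8 → total 73.
Compare {#1, #2, #5}: bandwidth cost 65 + fixed 13 = 78.
Compare {#2, #4}: bandwidth cost 68 + fixed 13 = 81.
Compare {#2, #4, #5}: bandwidth cost 65 + fixed 16 = 81.
All other subsets cost ≥ 78. Minimum total cost: 73.

73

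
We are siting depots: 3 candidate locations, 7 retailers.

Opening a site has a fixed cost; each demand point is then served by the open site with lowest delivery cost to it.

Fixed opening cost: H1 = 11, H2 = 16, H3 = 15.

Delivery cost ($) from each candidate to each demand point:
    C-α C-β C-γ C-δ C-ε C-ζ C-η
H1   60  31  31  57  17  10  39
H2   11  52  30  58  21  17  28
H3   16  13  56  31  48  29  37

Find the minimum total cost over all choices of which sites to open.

181

Open {H1, H3}: assign each demand point to its cheapest open site.
  C-α→H3 16, C-β→H3 13, C-γ→H1 31, C-δ→H3 31, C-ε→H1 17, C-ζ→H1 10, C-η→H3 37
  delivery cost 155, fixed 26 → total 181.
Compare {H2, H3}: delivery cost 151 + fixed 31 = 182.
Compare {H1, H2, H3}: delivery cost 140 + fixed 42 = 182.
Compare {H1, H2}: delivery cost 184 + fixed 27 = 211.
All other subsets cost ≥ 182. Minimum total cost: 181.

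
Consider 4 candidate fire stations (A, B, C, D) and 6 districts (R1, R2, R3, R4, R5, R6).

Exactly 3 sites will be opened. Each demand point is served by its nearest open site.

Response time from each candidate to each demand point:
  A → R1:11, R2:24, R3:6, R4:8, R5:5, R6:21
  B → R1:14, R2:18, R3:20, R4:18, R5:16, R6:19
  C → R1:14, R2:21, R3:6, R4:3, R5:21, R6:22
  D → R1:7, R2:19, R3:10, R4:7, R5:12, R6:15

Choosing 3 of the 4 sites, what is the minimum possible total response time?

Open {A, C, D}.
  R1→D 7, R2→D 19, R3→A 6, R4→C 3, R5→A 5, R6→D 15  ⇒ total 55.
Compare {A, B, D}: total 58.
Compare {B, C, D}: total 61.
No size-3 selection does better; minimum is 55.

55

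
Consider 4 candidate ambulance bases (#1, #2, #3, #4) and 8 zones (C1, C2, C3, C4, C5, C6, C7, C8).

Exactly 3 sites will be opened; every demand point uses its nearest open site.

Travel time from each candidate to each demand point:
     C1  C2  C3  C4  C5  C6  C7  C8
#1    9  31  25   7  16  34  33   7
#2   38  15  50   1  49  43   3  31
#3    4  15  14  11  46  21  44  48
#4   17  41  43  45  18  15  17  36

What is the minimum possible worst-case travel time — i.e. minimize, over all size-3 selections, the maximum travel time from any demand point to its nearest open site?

17

Open {#1, #3, #4}.
  Farthest demand point is C7 at travel time 17 (to #4); all others are ≤ 17.
With {#1, #2, #3} the worst case is 21.
With {#1, #2, #4} the worst case is 25.
No size-3 selection achieves below 17.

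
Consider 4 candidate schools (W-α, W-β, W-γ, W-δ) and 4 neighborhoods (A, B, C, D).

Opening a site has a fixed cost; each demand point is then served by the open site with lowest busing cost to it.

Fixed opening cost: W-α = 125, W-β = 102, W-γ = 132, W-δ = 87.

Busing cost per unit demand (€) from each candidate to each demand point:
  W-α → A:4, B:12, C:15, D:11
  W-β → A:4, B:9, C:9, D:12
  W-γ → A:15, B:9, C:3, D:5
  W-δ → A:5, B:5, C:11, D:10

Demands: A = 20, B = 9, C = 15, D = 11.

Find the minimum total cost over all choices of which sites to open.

Open {W-γ, W-δ}: assign each demand point to its cheapest open site.
  A→W-δ 20×5=100, B→W-δ 9×5=45, C→W-γ 15×3=45, D→W-γ 11×5=55
  busing cost 245, fixed 219 → total 464.
Compare {W-β, W-γ}: busing cost 261 + fixed 234 = 495.
Compare {W-δ}: busing cost 420 + fixed 87 = 507.
Compare {W-α, W-γ}: busing cost 261 + fixed 257 = 518.
All other subsets cost ≥ 495. Minimum total cost: 464.

464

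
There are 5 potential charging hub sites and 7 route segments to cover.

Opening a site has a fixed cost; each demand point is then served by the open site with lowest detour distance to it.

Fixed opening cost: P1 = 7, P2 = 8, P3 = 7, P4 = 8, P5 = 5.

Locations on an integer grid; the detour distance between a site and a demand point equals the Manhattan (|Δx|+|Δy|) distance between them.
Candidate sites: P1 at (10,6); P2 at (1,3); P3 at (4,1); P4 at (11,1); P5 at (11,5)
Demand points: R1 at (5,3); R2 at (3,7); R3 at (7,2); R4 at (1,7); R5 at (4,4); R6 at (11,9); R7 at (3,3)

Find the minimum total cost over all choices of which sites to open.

Open {P2, P5}: assign each demand point to its cheapest open site.
  R1→P2 4, R2→P2 6, R3→P2 7, R4→P2 4, R5→P2 4, R6→P5 4, R7→P2 2
  detour distance 31, fixed 13 → total 44.
Compare {P3, P5}: detour distance 33 + fixed 12 = 45.
Compare {P1, P2}: detour distance 31 + fixed 15 = 46.
Compare {P2, P3, P5}: detour distance 26 + fixed 20 = 46.
All other subsets cost ≥ 45. Minimum total cost: 44.

44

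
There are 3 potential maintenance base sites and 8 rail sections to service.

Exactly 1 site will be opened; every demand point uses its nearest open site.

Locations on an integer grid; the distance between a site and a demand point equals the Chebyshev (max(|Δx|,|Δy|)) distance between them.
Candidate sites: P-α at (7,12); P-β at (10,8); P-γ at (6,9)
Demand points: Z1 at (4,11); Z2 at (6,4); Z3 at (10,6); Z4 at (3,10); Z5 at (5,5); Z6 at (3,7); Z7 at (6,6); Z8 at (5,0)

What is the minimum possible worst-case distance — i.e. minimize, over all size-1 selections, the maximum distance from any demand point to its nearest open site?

8

Open {P-β}.
  Farthest demand point is Z8 at distance 8 (to P-β); all others are ≤ 8.
With {P-γ} the worst case is 9.
With {P-α} the worst case is 12.
No size-1 selection achieves below 8.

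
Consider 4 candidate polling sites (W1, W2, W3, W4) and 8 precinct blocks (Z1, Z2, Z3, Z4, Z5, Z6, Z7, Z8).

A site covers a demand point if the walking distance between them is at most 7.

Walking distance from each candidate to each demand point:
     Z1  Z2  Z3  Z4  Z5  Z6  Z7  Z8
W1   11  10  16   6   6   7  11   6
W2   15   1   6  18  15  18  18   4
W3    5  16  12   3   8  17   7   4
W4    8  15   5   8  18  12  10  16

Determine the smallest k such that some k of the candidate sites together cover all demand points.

Coverage sets (demand points within 7 of each site):
  W1: {Z4, Z5, Z6, Z8}
  W2: {Z2, Z3, Z8}
  W3: {Z1, Z4, Z7, Z8}
  W4: {Z3}
No 2 sites suffice: every size-2 union leaves at least one demand point uncovered.
But {W1, W2, W3} covers everything, so the minimum is 3.

3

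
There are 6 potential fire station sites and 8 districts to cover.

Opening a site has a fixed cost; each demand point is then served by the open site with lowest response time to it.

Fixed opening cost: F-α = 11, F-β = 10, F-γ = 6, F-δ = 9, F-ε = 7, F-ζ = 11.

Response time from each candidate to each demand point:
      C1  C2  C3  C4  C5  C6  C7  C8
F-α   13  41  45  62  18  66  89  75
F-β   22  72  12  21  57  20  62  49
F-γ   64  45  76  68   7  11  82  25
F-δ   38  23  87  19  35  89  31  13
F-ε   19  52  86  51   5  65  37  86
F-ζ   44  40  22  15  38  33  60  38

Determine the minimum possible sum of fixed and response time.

Open {F-β, F-γ, F-δ}: assign each demand point to its cheapest open site.
  C1→F-β 22, C2→F-δ 23, C3→F-β 12, C4→F-δ 19, C5→F-γ 7, C6→F-γ 11, C7→F-δ 31, C8→F-δ 13
  response time 138, fixed 25 → total 163.
Compare {F-α, F-β, F-γ, F-δ}: response time 129 + fixed 36 = 165.
Compare {F-β, F-γ, F-δ, F-ε}: response time 133 + fixed 32 = 165.
Compare {F-β, F-δ, F-ε}: response time 142 + fixed 26 = 168.
All other subsets cost ≥ 165. Minimum total cost: 163.

163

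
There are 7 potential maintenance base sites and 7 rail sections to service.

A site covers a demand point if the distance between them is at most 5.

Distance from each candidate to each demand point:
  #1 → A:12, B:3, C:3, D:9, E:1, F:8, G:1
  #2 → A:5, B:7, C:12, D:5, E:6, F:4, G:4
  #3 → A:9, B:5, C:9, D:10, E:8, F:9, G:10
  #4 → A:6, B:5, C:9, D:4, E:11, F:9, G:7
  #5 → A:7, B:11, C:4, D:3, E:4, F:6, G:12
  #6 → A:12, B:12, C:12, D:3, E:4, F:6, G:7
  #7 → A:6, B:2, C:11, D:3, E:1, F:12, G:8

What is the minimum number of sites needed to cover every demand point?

2

Coverage sets (demand points within 5 of each site):
  #1: {B, C, E, G}
  #2: {A, D, F, G}
  #3: {B}
  #4: {B, D}
  #5: {C, D, E}
  #6: {D, E}
  #7: {B, D, E}
No single site covers all 7 demand points.
But {#1, #2} covers everything, so the minimum is 2.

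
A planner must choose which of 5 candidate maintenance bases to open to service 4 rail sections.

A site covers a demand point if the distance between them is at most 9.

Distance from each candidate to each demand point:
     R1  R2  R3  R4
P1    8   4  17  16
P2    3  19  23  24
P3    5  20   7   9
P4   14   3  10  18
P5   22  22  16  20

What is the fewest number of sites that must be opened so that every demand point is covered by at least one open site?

2

Coverage sets (demand points within 9 of each site):
  P1: {R1, R2}
  P2: {R1}
  P3: {R1, R3, R4}
  P4: {R2}
  P5: {}
No single site covers all 4 demand points.
But {P1, P3} covers everything, so the minimum is 2.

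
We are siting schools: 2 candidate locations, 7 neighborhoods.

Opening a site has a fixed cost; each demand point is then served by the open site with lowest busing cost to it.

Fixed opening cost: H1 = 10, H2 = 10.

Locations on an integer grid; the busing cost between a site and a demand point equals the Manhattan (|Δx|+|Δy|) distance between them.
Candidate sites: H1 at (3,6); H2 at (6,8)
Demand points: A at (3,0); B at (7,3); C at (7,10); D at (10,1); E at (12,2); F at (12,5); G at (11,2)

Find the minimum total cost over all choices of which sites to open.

Open {H2}: assign each demand point to its cheapest open site.
  A→H2 11, B→H2 6, C→H2 3, D→H2 11, E→H2 12, F→H2 9, G→H2 11
  busing cost 63, fixed 10 → total 73.
Compare {H1}: busing cost 68 + fixed 10 = 78.
Compare {H1, H2}: busing cost 58 + fixed 20 = 78.

73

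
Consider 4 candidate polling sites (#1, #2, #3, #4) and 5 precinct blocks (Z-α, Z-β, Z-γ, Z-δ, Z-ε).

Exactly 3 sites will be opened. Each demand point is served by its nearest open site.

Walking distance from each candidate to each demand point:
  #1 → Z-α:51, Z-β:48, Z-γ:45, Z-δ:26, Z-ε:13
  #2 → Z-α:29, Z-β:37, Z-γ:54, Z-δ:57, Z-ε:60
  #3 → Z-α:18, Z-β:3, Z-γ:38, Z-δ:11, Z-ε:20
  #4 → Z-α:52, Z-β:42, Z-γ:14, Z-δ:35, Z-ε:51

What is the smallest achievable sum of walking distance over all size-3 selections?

59

Open {#1, #3, #4}.
  Z-α→#3 18, Z-β→#3 3, Z-γ→#4 14, Z-δ→#3 11, Z-ε→#1 13  ⇒ total 59.
Compare {#2, #3, #4}: total 66.
Compare {#1, #2, #3}: total 83.
No size-3 selection does better; minimum is 59.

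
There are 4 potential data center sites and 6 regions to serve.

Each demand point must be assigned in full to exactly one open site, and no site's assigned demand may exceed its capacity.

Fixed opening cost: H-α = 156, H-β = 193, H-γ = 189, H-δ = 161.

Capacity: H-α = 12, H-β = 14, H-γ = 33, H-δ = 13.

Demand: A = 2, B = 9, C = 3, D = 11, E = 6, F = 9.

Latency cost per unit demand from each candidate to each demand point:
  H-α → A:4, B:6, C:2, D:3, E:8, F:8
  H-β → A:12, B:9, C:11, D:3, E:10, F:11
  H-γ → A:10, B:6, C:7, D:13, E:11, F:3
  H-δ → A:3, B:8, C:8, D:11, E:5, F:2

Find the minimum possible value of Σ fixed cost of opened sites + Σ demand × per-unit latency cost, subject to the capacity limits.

566

Open {H-α, H-γ}; cheapest assignment that respects the capacities:
  H-α (cap 12, load 11): D — cost 11×3 = 33
  H-γ (cap 33, load 29): A, B, C, E, F — cost 2×10 + 9×6 + 3×7 + 6×11 + 9×3 = 188
  Shipping 221, fixed 345 → total 566.
  Any other capacity-feasible assignment to {H-α, H-γ} ships for at least 221.
Compare {H-β, H-γ}: its best feasible assignment gives total 603.
Compare {H-γ, H-δ}: its best feasible assignment gives total 631.
Every other set of open sites that can feasibly serve all demand totals ≥ 603 even under its best assignment. Minimum: 566.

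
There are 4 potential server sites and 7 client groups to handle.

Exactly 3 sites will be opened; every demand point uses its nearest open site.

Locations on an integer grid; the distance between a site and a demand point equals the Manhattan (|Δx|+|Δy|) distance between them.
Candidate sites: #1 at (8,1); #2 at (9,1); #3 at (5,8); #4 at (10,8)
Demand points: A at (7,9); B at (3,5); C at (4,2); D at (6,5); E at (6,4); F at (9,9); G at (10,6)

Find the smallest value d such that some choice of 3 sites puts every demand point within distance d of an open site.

5

Open {#1, #3, #4}.
  Farthest demand point is B at distance 5 (to #3); all others are ≤ 5.
With {#1, #2, #3} the worst case is 6.
With {#2, #3, #4} the worst case is 6.
No size-3 selection achieves below 5.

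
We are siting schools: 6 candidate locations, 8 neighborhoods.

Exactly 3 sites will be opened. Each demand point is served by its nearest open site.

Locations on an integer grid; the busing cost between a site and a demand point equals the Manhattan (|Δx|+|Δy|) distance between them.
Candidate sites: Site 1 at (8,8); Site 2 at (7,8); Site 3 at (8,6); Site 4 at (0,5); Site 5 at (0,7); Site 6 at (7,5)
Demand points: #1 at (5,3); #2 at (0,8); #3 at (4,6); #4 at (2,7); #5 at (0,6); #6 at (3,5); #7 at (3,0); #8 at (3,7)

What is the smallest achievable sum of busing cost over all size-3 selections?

26

Open {Site 4, Site 5, Site 6}.
  #1→Site 6 4, #2→Site 5 1, #3→Site 6 4, #4→Site 5 2, #5→Site 4 1, #6→Site 4 3, #7→Site 4 8, #8→Site 5 3  ⇒ total 26.
Compare {Site 1, Site 5, Site 6}: total 28.
Compare {Site 2, Site 5, Site 6}: total 28.
No size-3 selection does better; minimum is 26.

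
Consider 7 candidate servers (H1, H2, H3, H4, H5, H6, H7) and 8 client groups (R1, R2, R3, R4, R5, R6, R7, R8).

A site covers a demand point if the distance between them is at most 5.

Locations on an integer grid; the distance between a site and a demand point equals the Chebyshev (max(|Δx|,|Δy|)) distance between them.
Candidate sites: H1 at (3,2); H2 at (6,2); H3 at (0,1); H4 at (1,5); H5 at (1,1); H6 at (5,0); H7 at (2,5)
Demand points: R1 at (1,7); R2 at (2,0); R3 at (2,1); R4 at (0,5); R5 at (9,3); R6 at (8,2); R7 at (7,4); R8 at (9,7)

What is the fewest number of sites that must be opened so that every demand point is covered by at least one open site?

2

Coverage sets (demand points within 5 of each site):
  H1: {R1, R2, R3, R4, R6, R7}
  H2: {R1, R2, R3, R5, R6, R7, R8}
  H3: {R2, R3, R4}
  H4: {R1, R2, R3, R4}
  H5: {R2, R3, R4}
  H6: {R2, R3, R4, R5, R6, R7}
  H7: {R1, R2, R3, R4, R7}
No single site covers all 8 demand points.
But {H1, H2} covers everything, so the minimum is 2.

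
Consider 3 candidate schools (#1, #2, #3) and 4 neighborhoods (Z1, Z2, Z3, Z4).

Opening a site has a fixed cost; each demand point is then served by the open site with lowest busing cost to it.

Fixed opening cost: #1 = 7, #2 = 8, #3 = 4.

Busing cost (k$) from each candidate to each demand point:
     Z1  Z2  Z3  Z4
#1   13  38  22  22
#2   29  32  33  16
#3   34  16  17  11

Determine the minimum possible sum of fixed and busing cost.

68

Open {#1, #3}: assign each demand point to its cheapest open site.
  Z1→#1 13, Z2→#3 16, Z3→#3 17, Z4→#3 11
  busing cost 57, fixed 11 → total 68.
Compare {#1, #2, #3}: busing cost 57 + fixed 19 = 76.
Compare {#3}: busing cost 78 + fixed 4 = 82.
Compare {#2, #3}: busing cost 73 + fixed 12 = 85.
All other subsets cost ≥ 76. Minimum total cost: 68.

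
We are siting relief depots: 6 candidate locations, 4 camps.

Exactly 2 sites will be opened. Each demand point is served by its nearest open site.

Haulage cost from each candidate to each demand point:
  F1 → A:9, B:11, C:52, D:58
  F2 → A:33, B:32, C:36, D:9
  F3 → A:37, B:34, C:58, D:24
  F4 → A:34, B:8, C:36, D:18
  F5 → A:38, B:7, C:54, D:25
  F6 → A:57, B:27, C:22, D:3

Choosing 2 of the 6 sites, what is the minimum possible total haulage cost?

Open {F1, F6}.
  A→F1 9, B→F1 11, C→F6 22, D→F6 3  ⇒ total 45.
Compare {F1, F2}: total 65.
Compare {F4, F6}: total 67.
No size-2 selection does better; minimum is 45.

45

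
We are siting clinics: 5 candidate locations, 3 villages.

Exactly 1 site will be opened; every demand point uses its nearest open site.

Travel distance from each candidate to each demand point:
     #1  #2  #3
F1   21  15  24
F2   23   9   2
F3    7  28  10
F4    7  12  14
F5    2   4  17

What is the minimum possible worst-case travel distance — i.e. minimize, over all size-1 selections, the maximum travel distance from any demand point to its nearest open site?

Open {F4}.
  Farthest demand point is #3 at travel distance 14 (to F4); all others are ≤ 14.
With {F5} the worst case is 17.
With {F2} the worst case is 23.
No size-1 selection achieves below 14.

14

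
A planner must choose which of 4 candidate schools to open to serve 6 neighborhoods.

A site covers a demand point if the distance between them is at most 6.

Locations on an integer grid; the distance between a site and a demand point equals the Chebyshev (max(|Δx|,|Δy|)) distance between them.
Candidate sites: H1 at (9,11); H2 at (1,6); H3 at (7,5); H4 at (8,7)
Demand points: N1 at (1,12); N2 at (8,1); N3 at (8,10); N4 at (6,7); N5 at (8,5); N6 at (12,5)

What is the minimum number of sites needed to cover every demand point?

Coverage sets (demand points within 6 of each site):
  H1: {N3, N4, N5, N6}
  H2: {N1, N4}
  H3: {N2, N3, N4, N5, N6}
  H4: {N2, N3, N4, N5, N6}
No single site covers all 6 demand points.
But {H2, H3} covers everything, so the minimum is 2.

2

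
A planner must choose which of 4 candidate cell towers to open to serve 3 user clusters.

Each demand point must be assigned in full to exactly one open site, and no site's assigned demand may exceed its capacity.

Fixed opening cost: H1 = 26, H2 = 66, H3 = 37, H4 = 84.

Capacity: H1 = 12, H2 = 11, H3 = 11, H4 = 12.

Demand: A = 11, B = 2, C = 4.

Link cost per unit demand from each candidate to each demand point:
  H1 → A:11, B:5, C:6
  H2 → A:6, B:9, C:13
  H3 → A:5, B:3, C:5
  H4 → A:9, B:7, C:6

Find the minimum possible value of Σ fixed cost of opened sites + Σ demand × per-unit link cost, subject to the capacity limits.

152

Open {H1, H3}; cheapest assignment that respects the capacities:
  H1 (cap 12, load 6): B, C — cost 2×5 + 4×6 = 34
  H3 (cap 11, load 11): A — cost 11×5 = 55
  Shipping 89, fixed 63 → total 152.
  Any other capacity-feasible assignment to {H1, H3} ships for at least 89.
Compare {H1, H2}: its best feasible assignment gives total 192.
Compare {H2, H3}: its best feasible assignment gives total 195.
Every other set of open sites that can feasibly serve all demand totals ≥ 192 even under its best assignment. Minimum: 152.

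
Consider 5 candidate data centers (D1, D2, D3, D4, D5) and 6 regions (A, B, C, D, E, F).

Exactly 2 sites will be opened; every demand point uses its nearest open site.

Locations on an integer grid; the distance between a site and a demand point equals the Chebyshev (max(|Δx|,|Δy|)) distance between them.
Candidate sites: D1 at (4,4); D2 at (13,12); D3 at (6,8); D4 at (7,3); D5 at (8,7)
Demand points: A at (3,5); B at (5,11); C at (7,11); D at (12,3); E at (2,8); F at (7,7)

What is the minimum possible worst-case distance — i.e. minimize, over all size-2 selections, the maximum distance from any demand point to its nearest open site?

4

Open {D1, D5}.
  Farthest demand point is B at distance 4 (to D5); all others are ≤ 4.
With {D3, D5} the worst case is 4.
With {D3, D4} the worst case is 5.
No size-2 selection achieves below 4.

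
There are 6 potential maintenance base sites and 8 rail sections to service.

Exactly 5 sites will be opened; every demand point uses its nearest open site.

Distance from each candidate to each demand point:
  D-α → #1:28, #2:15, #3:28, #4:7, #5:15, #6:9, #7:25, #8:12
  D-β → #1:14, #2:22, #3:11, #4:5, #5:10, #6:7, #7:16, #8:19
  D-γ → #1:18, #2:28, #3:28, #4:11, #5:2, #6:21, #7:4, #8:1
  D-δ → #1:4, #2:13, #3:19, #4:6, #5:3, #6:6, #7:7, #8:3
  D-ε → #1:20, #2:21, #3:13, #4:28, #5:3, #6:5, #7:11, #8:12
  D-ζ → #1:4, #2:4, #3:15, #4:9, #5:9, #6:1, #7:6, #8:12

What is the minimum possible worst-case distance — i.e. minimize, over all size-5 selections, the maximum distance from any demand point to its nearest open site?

11

Open {D-α, D-β, D-γ, D-δ, D-ζ}.
  Farthest demand point is #3 at distance 11 (to D-β); all others are ≤ 11.
With {D-α, D-β, D-γ, D-ε, D-ζ} the worst case is 11.
With {D-α, D-β, D-δ, D-ε, D-ζ} the worst case is 11.
No size-5 selection achieves below 11.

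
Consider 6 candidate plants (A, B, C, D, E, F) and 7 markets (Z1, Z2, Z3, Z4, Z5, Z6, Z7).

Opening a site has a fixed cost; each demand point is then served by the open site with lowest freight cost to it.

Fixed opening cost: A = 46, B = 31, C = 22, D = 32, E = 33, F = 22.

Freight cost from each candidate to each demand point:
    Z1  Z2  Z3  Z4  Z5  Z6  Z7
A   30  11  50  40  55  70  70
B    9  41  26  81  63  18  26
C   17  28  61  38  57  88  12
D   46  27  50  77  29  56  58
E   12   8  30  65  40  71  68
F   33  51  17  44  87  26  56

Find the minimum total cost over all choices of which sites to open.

230

Open {C, E, F}: assign each demand point to its cheapest open site.
  Z1→E 12, Z2→E 8, Z3→F 17, Z4→C 38, Z5→E 40, Z6→F 26, Z7→C 12
  freight cost 153, fixed 77 → total 230.
Compare {B, C, E}: freight cost 151 + fixed 86 = 237.
Compare {C, F}: freight cost 195 + fixed 44 = 239.
Compare {B, C}: freight cost 188 + fixed 53 = 241.
All other subsets cost ≥ 237. Minimum total cost: 230.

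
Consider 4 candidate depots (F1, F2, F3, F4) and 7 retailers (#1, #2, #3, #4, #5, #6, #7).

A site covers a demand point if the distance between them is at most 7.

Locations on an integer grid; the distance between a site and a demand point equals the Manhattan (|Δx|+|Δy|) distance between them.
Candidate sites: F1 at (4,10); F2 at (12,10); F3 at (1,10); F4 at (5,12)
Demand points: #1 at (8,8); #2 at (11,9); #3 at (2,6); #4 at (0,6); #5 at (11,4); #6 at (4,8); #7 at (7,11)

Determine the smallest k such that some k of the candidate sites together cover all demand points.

2

Coverage sets (demand points within 7 of each site):
  F1: {#1, #3, #6, #7}
  F2: {#1, #2, #5, #7}
  F3: {#3, #4, #6, #7}
  F4: {#1, #6, #7}
No single site covers all 7 demand points.
But {F2, F3} covers everything, so the minimum is 2.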